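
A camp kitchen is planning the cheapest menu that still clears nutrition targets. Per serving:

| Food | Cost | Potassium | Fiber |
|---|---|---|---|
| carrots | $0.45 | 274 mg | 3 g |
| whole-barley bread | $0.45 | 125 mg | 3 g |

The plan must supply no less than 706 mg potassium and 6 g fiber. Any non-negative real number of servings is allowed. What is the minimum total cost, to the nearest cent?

$1.16

carrots only: max(706/274, 6/3) = 2.577 servings → $1.16.
whole-barley bread only: max(706/125, 6/3) = 5.648 servings → $2.54.
carrots + whole-barley bread: intersection lies outside the first quadrant.
Cheapest feasible corner: $1.16.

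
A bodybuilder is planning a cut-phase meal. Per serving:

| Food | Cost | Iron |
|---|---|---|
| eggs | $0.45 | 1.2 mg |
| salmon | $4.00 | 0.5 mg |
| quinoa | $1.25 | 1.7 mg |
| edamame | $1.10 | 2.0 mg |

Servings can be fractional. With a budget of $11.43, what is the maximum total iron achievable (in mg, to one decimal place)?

30.5 mg

Iron per dollar: eggs 2.667, edamame 1.818, quinoa 1.36, salmon 0.125.
With no serving limits, spend the whole cost allowance on eggs: $11.43 / $0.45 × 1.2 mg = 30.5 mg.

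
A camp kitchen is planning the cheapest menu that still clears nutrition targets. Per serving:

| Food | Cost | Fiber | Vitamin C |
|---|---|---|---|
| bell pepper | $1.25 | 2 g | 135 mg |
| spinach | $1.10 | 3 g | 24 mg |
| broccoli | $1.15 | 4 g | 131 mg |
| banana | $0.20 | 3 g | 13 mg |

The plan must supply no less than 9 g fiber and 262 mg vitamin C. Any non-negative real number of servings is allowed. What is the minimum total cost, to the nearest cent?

$2.33

Minimising a linear cost over {fiber ≥ 9, vitamin C ≥ 262, servings ≥ 0} — the optimum is at a vertex, using one or two foods.
bell pepper only: max(9/2, 262/135) = 4.5 servings → $5.62.
spinach only: max(9/3, 262/24) = 10.92 servings → $12.01.
broccoli only: max(9/4, 262/131) = 2.25 servings → $2.59.
banana only: max(9/3, 262/13) = 20.15 servings → $4.03.
bell pepper + spinach with both tight: 1.597 servings and 1.936 servings → $4.12.
bell pepper + broccoli with both targets exact would need a negative amount; discard.
bell pepper + banana with both tight: 1.765 servings and 1.823 servings → $2.57.
spinach + broccoli with both tight: 0.4411 servings and 1.919 servings → $2.69.
spinach + banana with both targets exact would need a negative amount; discard.
broccoli + banana with both tight: 1.962 servings and 0.3842 servings → $2.33.
The minimum over all feasible corners is $2.33.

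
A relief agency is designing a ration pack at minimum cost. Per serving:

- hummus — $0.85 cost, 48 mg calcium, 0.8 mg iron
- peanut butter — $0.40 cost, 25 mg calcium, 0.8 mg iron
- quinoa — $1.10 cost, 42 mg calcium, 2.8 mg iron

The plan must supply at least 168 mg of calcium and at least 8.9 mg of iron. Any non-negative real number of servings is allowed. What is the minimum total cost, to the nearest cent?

The cheapest plan sits at a corner of the feasible region — with two constraints it uses at most two foods.
hummus only: max(168/48, 8.9/0.8) = 11.12 servings → $9.46.
peanut butter only: max(168/25, 8.9/0.8) = 11.12 servings → $4.45.
quinoa only: max(168/42, 8.9/2.8) = 4 servings → $4.40.
hummus + peanut butter: the both-tight solution has a negative serving — not a feasible corner.
hummus + quinoa with both tight: 0.9583 servings and 2.905 servings → $4.01.
peanut butter + quinoa with both tight: 2.654 servings and 2.42 servings → $3.72.
The minimum over all feasible corners is $3.72.

$3.72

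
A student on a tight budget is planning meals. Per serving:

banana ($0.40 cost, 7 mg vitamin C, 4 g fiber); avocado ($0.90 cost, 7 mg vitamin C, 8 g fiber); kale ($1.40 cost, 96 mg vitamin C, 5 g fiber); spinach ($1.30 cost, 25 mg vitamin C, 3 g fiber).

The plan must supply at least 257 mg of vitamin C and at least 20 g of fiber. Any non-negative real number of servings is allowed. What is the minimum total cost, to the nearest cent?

$4.29

An LP optimum is at a vertex; with two nutrient constraints at most two foods are used. Check each candidate.
banana only: max(257/7, 20/4) = 36.71 servings → $14.69.
avocado only: max(257/7, 20/8) = 36.71 servings → $33.04.
kale only: max(257/96, 20/5) = 4 servings → $5.60.
spinach only: max(257/25, 20/3) = 10.28 servings → $13.36.
banana + avocado with both targets exact would need a negative amount; discard.
banana + kale with both tight: 1.819 servings and 2.544 servings → $4.29.
banana + spinach: intersection lies outside the first quadrant.
avocado + kale with both tight: 0.8663 servings and 2.614 servings → $4.44.
avocado + spinach: the both-tight solution has a negative serving — not a feasible corner.
kale + spinach with both tight: 1.663 servings and 3.896 servings → $7.39.
Cheapest feasible corner: $4.29.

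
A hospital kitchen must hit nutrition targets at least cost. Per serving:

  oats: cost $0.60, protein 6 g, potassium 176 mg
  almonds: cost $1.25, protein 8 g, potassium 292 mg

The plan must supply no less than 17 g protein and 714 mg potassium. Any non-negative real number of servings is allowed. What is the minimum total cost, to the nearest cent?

$2.43

For a min-cost LP with two ≥-constraints, a basic feasible solution has at most two positive variables.
oats only: max(17/6, 714/176) = 4.057 servings → $2.43.
almonds only: max(17/8, 714/292) = 2.445 servings → $3.06.
oats + almonds: the both-tight solution has a negative serving — not a feasible corner.
Cheapest feasible corner: $2.43.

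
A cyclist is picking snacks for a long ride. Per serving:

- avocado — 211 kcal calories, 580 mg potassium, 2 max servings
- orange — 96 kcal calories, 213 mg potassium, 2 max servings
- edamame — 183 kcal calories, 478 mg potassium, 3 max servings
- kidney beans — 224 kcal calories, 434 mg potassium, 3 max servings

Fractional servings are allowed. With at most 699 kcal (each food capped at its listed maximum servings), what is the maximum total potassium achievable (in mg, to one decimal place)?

1883.5 mg

Potassium per kcal: avocado 2.749, edamame 2.612, orange 2.219, kidney beans 1.938.
Take 2 servings of avocado: uses 422 kcal, +1160.0 mg potassium (running total 1160.0 mg).
Take 1.514 servings of edamame: uses 277 kcal, +723.5 mg potassium (running total 1883.5 mg).
Filling greedily by potassium-per-kcal is optimal for one linear limit, giving 1883.5 mg.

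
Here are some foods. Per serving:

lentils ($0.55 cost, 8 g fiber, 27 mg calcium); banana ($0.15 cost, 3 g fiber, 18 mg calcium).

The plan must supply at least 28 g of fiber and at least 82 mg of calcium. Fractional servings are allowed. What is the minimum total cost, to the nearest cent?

A basic optimal solution has at most two foods positive. Try each food alone and each pair with both targets met exactly.
lentils only: max(28/8, 82/27) = 3.5 servings → $1.93.
banana only: max(28/3, 82/18) = 9.333 servings → $1.40.
lentils + banana: intersection lies outside the first quadrant.
The minimum over all feasible corners is $1.40.

$1.40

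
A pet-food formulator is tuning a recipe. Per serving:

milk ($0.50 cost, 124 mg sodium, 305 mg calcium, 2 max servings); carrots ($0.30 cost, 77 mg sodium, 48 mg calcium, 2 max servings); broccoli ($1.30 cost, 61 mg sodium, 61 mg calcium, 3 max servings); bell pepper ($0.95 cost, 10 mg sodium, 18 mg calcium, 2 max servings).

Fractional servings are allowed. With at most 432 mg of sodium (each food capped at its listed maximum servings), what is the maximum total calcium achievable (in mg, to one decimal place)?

810.0 mg

Calcium per mg sodium: milk 2.46, bell pepper 1.8, broccoli 1, carrots 0.6234.
Take 2 servings of milk: uses 248 mg sodium, +610.0 mg calcium (running total 610.0 mg).
Take 2 servings of bell pepper: uses 20 mg sodium, +36.0 mg calcium (running total 646.0 mg).
Take 2.689 servings of broccoli: uses 164 mg sodium, +164.0 mg calcium (running total 810.0 mg).
Filling greedily by calcium-per-mg sodium is optimal for one linear limit, giving 810.0 mg.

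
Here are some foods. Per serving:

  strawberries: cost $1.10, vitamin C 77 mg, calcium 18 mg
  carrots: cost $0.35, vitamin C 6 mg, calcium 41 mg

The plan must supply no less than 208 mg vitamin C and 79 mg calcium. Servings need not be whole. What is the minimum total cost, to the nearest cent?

For a min-cost LP with two ≥-constraints, a basic feasible solution has at most two positive variables.
strawberries only: max(208/77, 79/18) = 4.389 servings → $4.83.
carrots only: max(208/6, 79/41) = 34.67 servings → $12.13.
strawberries + carrots with both tight: 2.642 servings and 0.7671 servings → $3.17.
So the least-cost plan costs $3.17.

$3.17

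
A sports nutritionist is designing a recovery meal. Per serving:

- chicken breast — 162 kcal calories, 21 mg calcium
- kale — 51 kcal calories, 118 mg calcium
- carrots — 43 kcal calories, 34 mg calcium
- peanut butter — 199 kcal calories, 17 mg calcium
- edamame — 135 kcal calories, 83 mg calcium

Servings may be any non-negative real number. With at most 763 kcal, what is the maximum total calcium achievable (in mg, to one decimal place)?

Calcium per kcal: kale 2.314, carrots 0.7907, edamame 0.6148, chicken breast 0.1296, peanut butter 0.08543.
With no serving limits, spend the whole calories allowance on kale: 763 kcal / 51 kcal × 118 mg = 1765.4 mg.

1765.4 mg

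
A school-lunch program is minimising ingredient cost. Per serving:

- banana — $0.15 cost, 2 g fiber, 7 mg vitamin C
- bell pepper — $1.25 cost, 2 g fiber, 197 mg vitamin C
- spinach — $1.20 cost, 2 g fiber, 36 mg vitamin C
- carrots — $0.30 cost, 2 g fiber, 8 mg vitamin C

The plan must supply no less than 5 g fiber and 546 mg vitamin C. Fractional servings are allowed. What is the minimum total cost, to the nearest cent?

banana only: max(5/2, 546/7) = 78 servings → $11.70.
bell pepper only: max(5/2, 546/197) = 2.772 servings → $3.46.
spinach only: max(5/2, 546/36) = 15.17 servings → $18.20.
carrots only: max(5/2, 546/8) = 68.25 servings → $20.48.
banana + bell pepper: the both-tight solution has a negative serving — not a feasible corner.
banana + spinach with both targets exact would need a negative amount; discard.
banana + carrots: intersection lies outside the first quadrant.
bell pepper + spinach: the both-tight solution has a negative serving — not a feasible corner.
bell pepper + carrots: intersection lies outside the first quadrant.
spinach + carrots with both targets exact would need a negative amount; discard.
The minimum over all feasible corners is $3.46.

$3.46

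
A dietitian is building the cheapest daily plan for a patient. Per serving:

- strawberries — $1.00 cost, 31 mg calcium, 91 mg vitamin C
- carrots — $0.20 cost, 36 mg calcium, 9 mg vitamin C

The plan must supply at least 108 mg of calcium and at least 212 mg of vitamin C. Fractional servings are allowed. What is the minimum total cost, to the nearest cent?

$2.44

This is a tiny linear program; its minimum lies at a vertex of the feasible set. List the vertices and price them.
strawberries only: max(108/31, 212/91) = 3.484 servings → $3.48.
carrots only: max(108/36, 212/9) = 23.56 servings → $4.71.
strawberries + carrots with both tight: 2.222 servings and 1.086 servings → $2.44.
So the least-cost plan costs $2.44.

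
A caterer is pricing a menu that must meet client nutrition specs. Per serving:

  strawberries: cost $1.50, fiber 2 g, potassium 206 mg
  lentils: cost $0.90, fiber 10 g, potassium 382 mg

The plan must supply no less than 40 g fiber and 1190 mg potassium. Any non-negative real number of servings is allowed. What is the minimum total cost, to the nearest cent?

A basic optimal solution has at most two foods positive. Try each food alone and each pair with both targets met exactly.
strawberries only: max(40/2, 1190/206) = 20 servings → $30.00.
lentils only: max(40/10, 1190/382) = 4 servings → $3.60.
strawberries + lentils: intersection lies outside the first quadrant.
The minimum over all feasible corners is $3.60.

$3.60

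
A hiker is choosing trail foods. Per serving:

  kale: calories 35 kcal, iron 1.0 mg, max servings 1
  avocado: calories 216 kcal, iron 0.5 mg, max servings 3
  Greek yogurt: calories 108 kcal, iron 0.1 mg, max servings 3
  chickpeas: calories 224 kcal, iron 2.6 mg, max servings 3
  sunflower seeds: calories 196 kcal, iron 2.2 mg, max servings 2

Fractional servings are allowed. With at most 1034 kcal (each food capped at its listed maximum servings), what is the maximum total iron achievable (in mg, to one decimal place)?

Iron per kcal: kale 0.02857, chickpeas 0.01161, sunflower seeds 0.01122, avocado 0.002315, Greek yogurt 0.0009259.
Take 1 serving of kale: uses 35 kcal, +1.0 mg iron (running total 1.0 mg).
Take 3 servings of chickpeas: uses 672 kcal, +7.8 mg iron (running total 8.8 mg).
Take 1.668 servings of sunflower seeds: uses 327 kcal, +3.7 mg iron (running total 12.5 mg).
Greedy by best ratio exhausts the calories allowance optimally: 12.5 mg.

12.5 mg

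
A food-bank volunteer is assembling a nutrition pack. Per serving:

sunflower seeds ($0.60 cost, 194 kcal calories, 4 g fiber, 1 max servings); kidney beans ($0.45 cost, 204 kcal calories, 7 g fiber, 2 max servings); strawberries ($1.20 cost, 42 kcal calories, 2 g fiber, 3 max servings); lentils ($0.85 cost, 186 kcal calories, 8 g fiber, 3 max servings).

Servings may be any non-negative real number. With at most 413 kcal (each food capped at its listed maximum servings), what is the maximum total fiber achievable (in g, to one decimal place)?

18.3 g

Fiber per kcal: strawberries 0.04762, lentils 0.04301, kidney beans 0.03431, sunflower seeds 0.02062.
Take 3 servings of strawberries: uses 126 kcal, +6.0 g fiber (running total 6.0 g).
Take 1.543 servings of lentils: uses 287 kcal, +12.3 g fiber (running total 18.3 g).
Greedy by best ratio exhausts the calories allowance optimally: 18.3 g.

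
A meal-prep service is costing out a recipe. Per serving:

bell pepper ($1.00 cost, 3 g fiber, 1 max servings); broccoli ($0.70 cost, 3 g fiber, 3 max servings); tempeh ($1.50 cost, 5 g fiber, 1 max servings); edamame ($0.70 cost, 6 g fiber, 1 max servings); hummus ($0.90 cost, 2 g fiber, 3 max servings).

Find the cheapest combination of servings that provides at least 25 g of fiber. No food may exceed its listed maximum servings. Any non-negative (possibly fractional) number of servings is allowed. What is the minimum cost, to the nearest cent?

Cost per g of fiber: edamame $0.1167, broccoli $0.2333, tempeh $0.3000, bell pepper $0.3333, hummus $0.4500.
Take 1 serving of edamame: +6.0 g fiber for $0.70 (total $0.70, still need 19.0 g).
Take 3 servings of broccoli: +9.0 g fiber for $2.10 (total $2.80, still need 10.0 g).
Take 1 serving of tempeh: +5.0 g fiber for $1.50 (total $4.30, still need 5.0 g).
Take 1 serving of bell pepper: +3.0 g fiber for $1.00 (total $5.30, still need 2.0 g).
Take 1 serving of hummus: +2.0 g fiber for $0.90 (total $6.20, still need 0.0 g).
Filling from the cheapest source first is optimal under one linear minimum: $6.20.

$6.20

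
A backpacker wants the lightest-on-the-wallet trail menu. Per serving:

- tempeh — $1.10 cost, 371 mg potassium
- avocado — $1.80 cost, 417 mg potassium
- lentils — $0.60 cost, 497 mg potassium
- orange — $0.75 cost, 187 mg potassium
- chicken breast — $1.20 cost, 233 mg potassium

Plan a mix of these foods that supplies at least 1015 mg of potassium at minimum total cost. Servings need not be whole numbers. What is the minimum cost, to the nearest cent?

Cost per mg of potassium: lentils $0.0012, tempeh $0.0030, orange $0.0040, avocado $0.0043, chicken breast $0.0052.
With no serving limits, use only lentils: 1015 mg / 497 mg = 2.042 servings × $0.60 = $1.23.

$1.23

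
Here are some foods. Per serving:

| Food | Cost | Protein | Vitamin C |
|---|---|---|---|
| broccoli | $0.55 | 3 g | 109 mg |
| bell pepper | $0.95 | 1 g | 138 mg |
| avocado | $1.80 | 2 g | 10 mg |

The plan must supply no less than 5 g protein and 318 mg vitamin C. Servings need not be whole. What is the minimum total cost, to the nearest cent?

$1.60

Two binding constraints pin down two serving amounts, so the optimal mix uses at most two foods. The candidates are each food alone (scaled to the tighter of protein/vitamin C) and each pair with both constraints tight.
broccoli only: max(5/3, 318/109) = 2.917 servings → $1.60.
bell pepper only: max(5/1, 318/138) = 5 servings → $4.75.
avocado only: max(5/2, 318/10) = 31.8 servings → $57.24.
broccoli + bell pepper with both tight: 1.22 servings and 1.341 servings → $1.94.
broccoli + avocado: the both-tight solution has a negative serving — not a feasible corner.
bell pepper + avocado with both tight: 2.203 servings and 1.398 servings → $4.61.
So the least-cost plan costs $1.60.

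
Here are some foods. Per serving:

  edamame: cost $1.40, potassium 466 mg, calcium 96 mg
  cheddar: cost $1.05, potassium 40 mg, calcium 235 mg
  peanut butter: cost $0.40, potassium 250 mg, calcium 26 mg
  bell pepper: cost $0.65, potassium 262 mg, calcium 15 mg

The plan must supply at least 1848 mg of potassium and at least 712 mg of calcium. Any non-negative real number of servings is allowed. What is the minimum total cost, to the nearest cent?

$5.18

At the optimum either one food covers both requirements or two foods hit both targets exactly; no other combination can be cheaper.
edamame only: max(1848/466, 712/96) = 7.417 servings → $10.38.
cheddar only: max(1848/40, 712/235) = 46.2 servings → $48.51.
peanut butter only: max(1848/250, 712/26) = 27.38 servings → $10.95.
bell pepper only: max(1848/262, 712/15) = 47.47 servings → $30.85.
edamame + cheddar with both tight: 3.84 servings and 1.461 servings → $6.91.
edamame + peanut butter with both targets exact would need a negative amount; discard.
edamame + bell pepper: intersection lies outside the first quadrant.
cheddar + peanut butter with both tight: 2.252 servings and 7.032 servings → $5.18.
cheddar + bell pepper with both tight: 2.605 servings and 6.656 servings → $7.06.
peanut butter + bell pepper with both targets exact would need a negative amount; discard.
So the least-cost plan costs $5.18.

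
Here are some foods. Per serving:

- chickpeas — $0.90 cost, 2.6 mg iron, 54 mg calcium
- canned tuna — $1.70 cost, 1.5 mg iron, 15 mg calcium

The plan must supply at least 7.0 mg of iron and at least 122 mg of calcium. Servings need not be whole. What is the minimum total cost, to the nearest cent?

$2.42

Minimising a linear cost over {iron ≥ 7.0, calcium ≥ 122, servings ≥ 0} — the optimum is at a vertex, using one or two foods.
chickpeas only: max(7.0/2.6, 122/54) = 2.692 servings → $2.42.
canned tuna only: max(7.0/1.5, 122/15) = 8.133 servings → $13.83.
chickpeas + canned tuna with both tight: 1.857 servings and 1.448 servings → $4.13.
So the least-cost plan costs $2.42.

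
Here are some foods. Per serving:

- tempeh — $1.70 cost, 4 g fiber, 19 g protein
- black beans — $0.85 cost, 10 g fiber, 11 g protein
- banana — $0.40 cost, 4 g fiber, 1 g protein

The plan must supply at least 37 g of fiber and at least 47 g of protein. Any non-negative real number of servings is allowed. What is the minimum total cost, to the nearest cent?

$3.63

For a min-cost LP with two ≥-constraints, a basic feasible solution has at most two positive variables.
tempeh only: max(37/4, 47/19) = 9.25 servings → $15.72.
black beans only: max(37/10, 47/11) = 4.273 servings → $3.63.
banana only: max(37/4, 47/1) = 47 servings → $18.80.
tempeh + black beans with both tight: 0.4315 servings and 3.527 servings → $3.73.
tempeh + banana with both tight: 2.097 servings and 7.153 servings → $6.43.
black beans + banana with both targets exact would need a negative amount; discard.
The minimum over all feasible corners is $3.63.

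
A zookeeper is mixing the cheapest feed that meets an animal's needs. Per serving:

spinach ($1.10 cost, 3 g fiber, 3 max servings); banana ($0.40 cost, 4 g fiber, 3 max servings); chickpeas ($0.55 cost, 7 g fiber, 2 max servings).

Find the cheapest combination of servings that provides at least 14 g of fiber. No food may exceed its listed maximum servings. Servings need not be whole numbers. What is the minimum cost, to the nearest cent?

Cost per g of fiber: chickpeas $0.0786, banana $0.1000, spinach $0.3667.
Take 2 servings of chickpeas: +14.0 g fiber for $1.10 (total $1.10, still need 0.0 g).
Filling from the cheapest source first is optimal under one linear minimum: $1.10.

$1.10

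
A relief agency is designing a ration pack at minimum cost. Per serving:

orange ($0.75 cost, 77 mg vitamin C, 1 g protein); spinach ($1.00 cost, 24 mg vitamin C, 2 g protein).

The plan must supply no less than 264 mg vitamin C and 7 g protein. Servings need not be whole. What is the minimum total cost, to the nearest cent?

$4.19

For a min-cost LP with two ≥-constraints, a basic feasible solution has at most two positive variables.
orange only: max(264/77, 7/1) = 7 servings → $5.25.
spinach only: max(264/24, 7/2) = 11 servings → $11.00.
orange + spinach with both tight: 2.769 servings and 2.115 servings → $4.19.
Cheapest feasible corner: $4.19.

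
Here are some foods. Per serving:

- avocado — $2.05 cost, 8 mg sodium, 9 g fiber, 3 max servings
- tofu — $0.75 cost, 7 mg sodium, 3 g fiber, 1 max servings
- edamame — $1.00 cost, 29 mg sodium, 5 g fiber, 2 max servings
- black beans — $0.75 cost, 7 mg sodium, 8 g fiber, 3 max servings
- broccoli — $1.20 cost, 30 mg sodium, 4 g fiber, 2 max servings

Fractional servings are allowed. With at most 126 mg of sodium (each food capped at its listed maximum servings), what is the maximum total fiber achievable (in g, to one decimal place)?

66.1 g

Fiber per mg sodium: black beans 1.143, avocado 1.125, tofu 0.4286, edamame 0.1724, broccoli 0.1333.
Take 3 servings of black beans: uses 21 mg sodium, +24.0 g fiber (running total 24.0 g).
Take 3 servings of avocado: uses 24 mg sodium, +27.0 g fiber (running total 51.0 g).
Take 1 serving of tofu: uses 7 mg sodium, +3.0 g fiber (running total 54.0 g).
Take 2 servings of edamame: uses 58 mg sodium, +10.0 g fiber (running total 64.0 g).
Take 0.5333 servings of broccoli: uses 16 mg sodium, +2.1 g fiber (running total 66.1 g).
Filling greedily by fiber-per-mg sodium is optimal for one linear limit, giving 66.1 g.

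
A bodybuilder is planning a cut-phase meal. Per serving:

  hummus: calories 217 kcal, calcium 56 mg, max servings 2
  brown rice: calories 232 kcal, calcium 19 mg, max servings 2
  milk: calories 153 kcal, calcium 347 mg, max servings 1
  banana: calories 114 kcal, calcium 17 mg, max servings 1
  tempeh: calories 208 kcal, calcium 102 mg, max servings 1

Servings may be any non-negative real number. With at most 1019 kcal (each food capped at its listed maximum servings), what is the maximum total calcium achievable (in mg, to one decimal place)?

Calcium per kcal: milk 2.268, tempeh 0.4904, hummus 0.2581, banana 0.1491, brown rice 0.0819.
Take 1 serving of milk: uses 153 kcal, +347.0 mg calcium (running total 347.0 mg).
Take 1 serving of tempeh: uses 208 kcal, +102.0 mg calcium (running total 449.0 mg).
Take 2 servings of hummus: uses 434 kcal, +112.0 mg calcium (running total 561.0 mg).
Take 1 serving of banana: uses 114 kcal, +17.0 mg calcium (running total 578.0 mg).
Take 0.4741 servings of brown rice: uses 110 kcal, +9.0 mg calcium (running total 587.0 mg).
Filling greedily by calcium-per-kcal is optimal for one linear limit, giving 587.0 mg.

587.0 mg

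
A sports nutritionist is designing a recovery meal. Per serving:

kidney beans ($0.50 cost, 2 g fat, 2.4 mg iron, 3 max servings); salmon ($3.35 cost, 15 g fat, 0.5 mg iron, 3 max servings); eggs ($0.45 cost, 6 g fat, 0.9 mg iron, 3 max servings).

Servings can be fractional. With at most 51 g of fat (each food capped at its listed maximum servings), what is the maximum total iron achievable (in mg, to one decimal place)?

10.8 mg

Iron per g fat: kidney beans 1.2, eggs 0.15, salmon 0.03333.
Take 3 servings of kidney beans: uses 6 g fat, +7.2 mg iron (running total 7.2 mg).
Take 3 servings of eggs: uses 18 g fat, +2.7 mg iron (running total 9.9 mg).
Take 1.8 servings of salmon: uses 27 g fat, +0.9 mg iron (running total 10.8 mg).
Filling greedily by iron-per-g fat is optimal for one linear limit, giving 10.8 mg.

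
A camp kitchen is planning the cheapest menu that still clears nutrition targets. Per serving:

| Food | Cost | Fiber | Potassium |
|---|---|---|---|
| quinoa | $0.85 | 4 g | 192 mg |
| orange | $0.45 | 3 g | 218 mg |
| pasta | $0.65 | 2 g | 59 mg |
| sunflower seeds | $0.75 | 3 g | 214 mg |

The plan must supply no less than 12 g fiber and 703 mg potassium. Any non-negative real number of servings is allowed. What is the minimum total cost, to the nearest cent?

An LP optimum is at a vertex; with two nutrient constraints at most two foods are used. Check each candidate.
quinoa only: max(12/4, 703/192) = 3.661 servings → $3.11.
orange only: max(12/3, 703/218) = 4 servings → $1.80.
pasta only: max(12/2, 703/59) = 11.92 servings → $7.74.
sunflower seeds only: max(12/3, 703/214) = 4 servings → $3.00.
quinoa + orange with both tight: 1.713 servings and 1.716 servings → $2.23.
quinoa + pasta: intersection lies outside the first quadrant.
quinoa + sunflower seeds with both tight: 1.639 servings and 1.814 servings → $2.75.
orange + pasta with both tight: 2.695 servings and 1.958 servings → $2.49.
orange + sunflower seeds: intersection lies outside the first quadrant.
pasta + sunflower seeds with both tight: 1.829 servings and 2.781 servings → $3.27.
The minimum over all feasible corners is $1.80.

$1.80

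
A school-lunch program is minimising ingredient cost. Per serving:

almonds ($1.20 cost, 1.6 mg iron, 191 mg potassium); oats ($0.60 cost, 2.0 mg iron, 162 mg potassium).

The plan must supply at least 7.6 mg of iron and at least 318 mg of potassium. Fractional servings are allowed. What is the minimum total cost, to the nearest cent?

$2.28

At the optimum either one food covers both requirements or two foods hit both targets exactly; no other combination can be cheaper.
almonds only: max(7.6/1.6, 318/191) = 4.75 servings → $5.70.
oats only: max(7.6/2.0, 318/162) = 3.8 servings → $2.28.
almonds + oats with both targets exact would need a negative amount; discard.
So the least-cost plan costs $2.28.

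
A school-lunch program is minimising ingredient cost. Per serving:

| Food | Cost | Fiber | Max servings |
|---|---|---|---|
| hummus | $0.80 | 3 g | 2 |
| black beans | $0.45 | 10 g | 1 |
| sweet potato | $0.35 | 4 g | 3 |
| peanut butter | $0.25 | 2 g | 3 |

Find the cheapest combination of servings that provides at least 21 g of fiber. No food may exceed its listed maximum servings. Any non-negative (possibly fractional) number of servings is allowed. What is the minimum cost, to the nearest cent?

Cost per g of fiber: black beans $0.0450, sweet potato $0.0875, peanut butter $0.1250, hummus $0.2667.
Take 1 serving of black beans: +10.0 g fiber for $0.45 (total $0.45, still need 11.0 g).
Take 2.75 servings of sweet potato: +11.0 g fiber for $0.96 (total $1.41, still need 0.0 g).
Filling from the cheapest source first is optimal under one linear minimum: $1.41.

$1.41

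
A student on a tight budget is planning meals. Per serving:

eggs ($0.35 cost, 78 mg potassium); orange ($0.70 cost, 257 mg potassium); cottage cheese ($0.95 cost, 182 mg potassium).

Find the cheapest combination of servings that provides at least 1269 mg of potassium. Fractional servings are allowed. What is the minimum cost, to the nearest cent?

$3.46

Cost per mg of potassium: orange $0.0027, eggs $0.0045, cottage cheese $0.0052.
With no serving limits, use only orange: 1269 mg / 257 mg = 4.938 servings × $0.70 = $3.46.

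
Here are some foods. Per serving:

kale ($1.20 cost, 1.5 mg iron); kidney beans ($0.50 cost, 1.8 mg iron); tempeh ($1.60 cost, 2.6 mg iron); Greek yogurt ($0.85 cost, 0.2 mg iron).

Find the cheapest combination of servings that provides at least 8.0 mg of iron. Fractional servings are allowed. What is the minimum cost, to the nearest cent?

Cost per mg of iron: kidney beans $0.2778, tempeh $0.6154, kale $0.8000, Greek yogurt $4.2500.
With no serving limits, use only kidney beans: 8.0 mg / 1.8 mg = 4.444 servings × $0.50 = $2.22.

$2.22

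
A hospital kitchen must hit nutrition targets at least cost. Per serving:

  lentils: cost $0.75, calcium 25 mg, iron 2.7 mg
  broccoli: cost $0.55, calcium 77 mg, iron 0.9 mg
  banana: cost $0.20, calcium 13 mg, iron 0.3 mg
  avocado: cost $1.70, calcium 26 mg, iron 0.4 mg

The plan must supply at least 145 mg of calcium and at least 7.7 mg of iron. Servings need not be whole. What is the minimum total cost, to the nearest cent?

For a min-cost LP with two ≥-constraints, a basic feasible solution has at most two positive variables.
lentils only: max(145/25, 7.7/2.7) = 5.8 servings → $4.35.
broccoli only: max(145/77, 7.7/0.9) = 8.556 servings → $4.71.
banana only: max(145/13, 7.7/0.3) = 25.67 servings → $5.13.
avocado only: max(145/26, 7.7/0.4) = 19.25 servings → $32.73.
lentils + broccoli with both tight: 2.494 servings and 1.073 servings → $2.46.
lentils + banana with both tight: 2.051 servings and 7.21 servings → $2.98.
lentils + avocado with both tight: 2.362 servings and 3.306 servings → $7.39.
broccoli + banana with both targets exact would need a negative amount; discard.
broccoli + avocado: the both-tight solution has a negative serving — not a feasible corner.
banana + avocado: intersection lies outside the first quadrant.
The minimum over all feasible corners is $2.46.

$2.46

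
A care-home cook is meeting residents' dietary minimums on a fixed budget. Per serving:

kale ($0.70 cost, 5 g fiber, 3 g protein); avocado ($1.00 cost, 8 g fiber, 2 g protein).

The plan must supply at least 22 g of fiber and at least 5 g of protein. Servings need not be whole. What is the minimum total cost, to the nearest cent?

The cheapest plan sits at a corner of the feasible region — with two constraints it uses at most two foods.
kale only: max(22/5, 5/3) = 4.4 servings → $3.08.
avocado only: max(22/8, 5/2) = 2.75 servings → $2.75.
kale + avocado with both targets exact would need a negative amount; discard.
So the least-cost plan costs $2.75.

$2.75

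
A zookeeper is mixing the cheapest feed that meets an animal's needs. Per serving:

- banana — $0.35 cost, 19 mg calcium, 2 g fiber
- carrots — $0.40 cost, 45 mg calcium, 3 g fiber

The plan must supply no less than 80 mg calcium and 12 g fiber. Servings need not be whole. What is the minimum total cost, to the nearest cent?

Check every corner: each single food scaled to meet both minima, and each pair solved so both constraints bind.
banana only: max(80/19, 12/2) = 6 servings → $2.10.
carrots only: max(80/45, 12/3) = 4 servings → $1.60.
banana + carrots: intersection lies outside the first quadrant.
The minimum over all feasible corners is $1.60.

$1.60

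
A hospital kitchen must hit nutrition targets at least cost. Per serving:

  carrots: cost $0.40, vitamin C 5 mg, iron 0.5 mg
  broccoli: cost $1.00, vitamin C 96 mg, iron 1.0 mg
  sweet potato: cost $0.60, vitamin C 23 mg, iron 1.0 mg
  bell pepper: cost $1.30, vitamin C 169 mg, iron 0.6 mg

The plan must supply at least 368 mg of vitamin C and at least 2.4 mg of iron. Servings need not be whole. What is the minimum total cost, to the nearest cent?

Compare the cost at each extreme point of the feasible region.
carrots only: max(368/5, 2.4/0.5) = 73.6 servings → $29.44.
broccoli only: max(368/96, 2.4/1.0) = 3.833 servings → $3.83.
sweet potato only: max(368/23, 2.4/1.0) = 16 servings → $9.60.
bell pepper only: max(368/169, 2.4/0.6) = 4 servings → $5.20.
carrots + broccoli: intersection lies outside the first quadrant.
carrots + sweet potato with both targets exact would need a negative amount; discard.
carrots + bell pepper with both tight: 2.267 servings and 2.11 servings → $3.65.
broccoli + sweet potato: the both-tight solution has a negative serving — not a feasible corner.
broccoli + bell pepper with both tight: 1.659 servings and 1.235 servings → $3.26.
sweet potato + bell pepper with both tight: 1.191 servings and 2.015 servings → $3.33.
Cheapest feasible corner: $3.26.

$3.26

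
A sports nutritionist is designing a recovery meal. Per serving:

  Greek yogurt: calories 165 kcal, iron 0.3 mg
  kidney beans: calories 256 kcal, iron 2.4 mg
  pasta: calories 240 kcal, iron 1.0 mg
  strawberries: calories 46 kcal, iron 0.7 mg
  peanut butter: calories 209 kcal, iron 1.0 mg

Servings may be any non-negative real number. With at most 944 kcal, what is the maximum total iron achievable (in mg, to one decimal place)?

Iron per kcal: strawberries 0.01522, kidney beans 0.009375, peanut butter 0.004785, pasta 0.004167, Greek yogurt 0.001818.
With no serving limits, spend the whole calories allowance on strawberries: 944 kcal / 46 kcal × 0.7 mg = 14.4 mg.

14.4 mg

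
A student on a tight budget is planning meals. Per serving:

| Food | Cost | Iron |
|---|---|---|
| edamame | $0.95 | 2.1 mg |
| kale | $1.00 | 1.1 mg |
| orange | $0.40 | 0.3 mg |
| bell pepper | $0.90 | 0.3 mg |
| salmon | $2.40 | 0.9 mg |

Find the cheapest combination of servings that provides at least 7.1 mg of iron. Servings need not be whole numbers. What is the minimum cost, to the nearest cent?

$3.21

Cost per mg of iron: edamame $0.4524, kale $0.9091, orange $1.3333, salmon $2.6667, bell pepper $3.0000.
With no serving limits, use only edamame: 7.1 mg / 2.1 mg = 3.381 servings × $0.95 = $3.21.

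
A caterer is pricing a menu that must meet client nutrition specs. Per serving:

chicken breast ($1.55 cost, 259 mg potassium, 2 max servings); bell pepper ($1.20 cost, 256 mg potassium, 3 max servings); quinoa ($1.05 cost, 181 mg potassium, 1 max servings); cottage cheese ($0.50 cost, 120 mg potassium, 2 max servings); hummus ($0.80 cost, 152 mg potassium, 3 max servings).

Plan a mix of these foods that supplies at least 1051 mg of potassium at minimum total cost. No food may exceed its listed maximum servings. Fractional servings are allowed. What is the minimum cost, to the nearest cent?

$4.83

Cost per mg of potassium: cottage cheese $0.0042, bell pepper $0.0047, hummus $0.0053, quinoa $0.0058, chicken breast $0.0060.
Take 2 servings of cottage cheese: +240.0 mg potassium for $1.00 (total $1.00, still need 811.0 mg).
Take 3 servings of bell pepper: +768.0 mg potassium for $3.60 (total $4.60, still need 43.0 mg).
Take 0.2829 servings of hummus: +43.0 mg potassium for $0.23 (total $4.83, still need 0.0 mg).
Greedy by cheapest-per-mg is optimal for a single linear constraint, so the minimum cost is $4.83.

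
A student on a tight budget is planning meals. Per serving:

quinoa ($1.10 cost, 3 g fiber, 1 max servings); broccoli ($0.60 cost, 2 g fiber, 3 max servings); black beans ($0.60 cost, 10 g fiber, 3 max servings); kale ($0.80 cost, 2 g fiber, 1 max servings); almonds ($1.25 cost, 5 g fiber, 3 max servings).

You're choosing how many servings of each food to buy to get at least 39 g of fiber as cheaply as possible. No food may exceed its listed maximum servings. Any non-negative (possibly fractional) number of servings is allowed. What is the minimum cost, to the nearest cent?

Cost per g of fiber: black beans $0.0600, almonds $0.2500, broccoli $0.3000, quinoa $0.3667, kale $0.4000.
Take 3 servings of black beans: +30.0 g fiber for $1.80 (total $1.80, still need 9.0 g).
Take 1.8 servings of almonds: +9.0 g fiber for $2.25 (total $4.05, still need 0.0 g).
Greedy by cheapest-per-g is optimal for a single linear constraint, so the minimum cost is $4.05.

$4.05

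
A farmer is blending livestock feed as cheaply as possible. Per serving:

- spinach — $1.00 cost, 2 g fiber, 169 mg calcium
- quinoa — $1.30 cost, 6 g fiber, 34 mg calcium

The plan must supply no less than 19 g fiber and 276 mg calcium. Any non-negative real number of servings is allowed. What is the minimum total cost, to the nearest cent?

This is a tiny linear program; its minimum lies at a vertex of the feasible set. List the vertices and price them.
spinach only: max(19/2, 276/169) = 9.5 servings → $9.50.
quinoa only: max(19/6, 276/34) = 8.118 servings → $10.55.
spinach + quinoa with both tight: 1.068 servings and 2.811 servings → $4.72.
So the least-cost plan costs $4.72.

$4.72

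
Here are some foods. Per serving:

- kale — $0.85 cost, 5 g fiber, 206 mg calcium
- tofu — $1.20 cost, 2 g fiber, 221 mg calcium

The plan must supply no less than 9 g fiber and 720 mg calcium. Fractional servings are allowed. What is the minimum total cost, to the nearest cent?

This is a tiny linear program; its minimum lies at a vertex of the feasible set. List the vertices and price them.
kale only: max(9/5, 720/206) = 3.495 servings → $2.97.
tofu only: max(9/2, 720/221) = 4.5 servings → $5.40.
kale + tofu with both tight: 0.7922 servings and 2.519 servings → $3.70.
Cheapest feasible corner: $2.97.

$2.97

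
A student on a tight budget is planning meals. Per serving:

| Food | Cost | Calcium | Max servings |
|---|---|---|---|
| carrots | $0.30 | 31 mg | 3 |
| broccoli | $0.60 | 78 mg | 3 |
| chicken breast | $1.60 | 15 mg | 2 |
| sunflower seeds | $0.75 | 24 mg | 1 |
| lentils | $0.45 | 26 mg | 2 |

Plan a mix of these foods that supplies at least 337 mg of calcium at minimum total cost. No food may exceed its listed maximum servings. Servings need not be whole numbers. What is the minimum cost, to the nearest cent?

$2.87

Cost per mg of calcium: broccoli $0.0077, carrots $0.0097, lentils $0.0173, sunflower seeds $0.0312, chicken breast $0.1067.
Take 3 servings of broccoli: +234.0 mg calcium for $1.80 (total $1.80, still need 103.0 mg).
Take 3 servings of carrots: +93.0 mg calcium for $0.90 (total $2.70, still need 10.0 mg).
Take 0.3846 servings of lentils: +10.0 mg calcium for $0.17 (total $2.87, still need 0.0 mg).
Greedy by cheapest-per-mg is optimal for a single linear constraint, so the minimum cost is $2.87.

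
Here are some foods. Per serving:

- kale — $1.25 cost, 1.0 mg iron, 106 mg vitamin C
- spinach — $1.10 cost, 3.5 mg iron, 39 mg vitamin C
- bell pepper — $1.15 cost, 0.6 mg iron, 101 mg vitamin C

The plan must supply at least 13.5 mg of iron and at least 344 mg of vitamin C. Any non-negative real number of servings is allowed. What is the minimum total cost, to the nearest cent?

Two binding constraints pin down two serving amounts, so the optimal mix uses at most two foods. The candidates are each food alone (scaled to the tighter of iron/vitamin C) and each pair with both constraints tight.
kale only: max(13.5/1.0, 344/106) = 13.5 servings → $16.88.
spinach only: max(13.5/3.5, 344/39) = 8.821 servings → $9.70.
bell pepper only: max(13.5/0.6, 344/101) = 22.5 servings → $25.88.
kale + spinach with both tight: 2.041 servings and 3.274 servings → $6.15.
kale + bell pepper with both targets exact would need a negative amount; discard.
spinach + bell pepper with both tight: 3.505 servings and 2.052 servings → $6.22.
Cheapest feasible corner: $6.15.

$6.15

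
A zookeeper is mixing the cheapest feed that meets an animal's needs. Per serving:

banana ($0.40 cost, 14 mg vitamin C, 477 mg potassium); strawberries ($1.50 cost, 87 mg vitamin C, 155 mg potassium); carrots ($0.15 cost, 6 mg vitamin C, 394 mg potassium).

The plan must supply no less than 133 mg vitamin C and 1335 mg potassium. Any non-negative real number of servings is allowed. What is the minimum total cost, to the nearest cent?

$2.43

Check every corner: each single food scaled to meet both minima, and each pair solved so both constraints bind.
banana only: max(133/14, 1335/477) = 9.5 servings → $3.80.
strawberries only: max(133/87, 1335/155) = 8.613 servings → $12.92.
carrots only: max(133/6, 1335/394) = 22.17 servings → $3.33.
banana + strawberries with both tight: 2.429 servings and 1.138 servings → $2.68.
banana + carrots: intersection lies outside the first quadrant.
strawberries + carrots with both tight: 1.331 servings and 2.865 servings → $2.43.
The minimum over all feasible corners is $2.43.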